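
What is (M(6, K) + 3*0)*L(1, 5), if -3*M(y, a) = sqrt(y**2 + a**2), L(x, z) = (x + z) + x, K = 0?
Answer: -14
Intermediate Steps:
L(x, z) = z + 2*x
M(y, a) = -sqrt(a**2 + y**2)/3 (M(y, a) = -sqrt(y**2 + a**2)/3 = -sqrt(a**2 + y**2)/3)
(M(6, K) + 3*0)*L(1, 5) = (-sqrt(0**2 + 6**2)/3 + 3*0)*(5 + 2*1) = (-sqrt(0 + 36)/3 + 0)*(5 + 2) = (-sqrt(36)/3 + 0)*7 = (-1/3*6 + 0)*7 = (-2 + 0)*7 = -2*7 = -14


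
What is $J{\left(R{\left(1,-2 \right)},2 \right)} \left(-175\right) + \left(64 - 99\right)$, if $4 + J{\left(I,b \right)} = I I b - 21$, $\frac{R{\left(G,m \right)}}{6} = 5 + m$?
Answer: $-109060$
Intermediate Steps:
$R{\left(G,m \right)} = 30 + 6 m$ ($R{\left(G,m \right)} = 6 \left(5 + m\right) = 30 + 6 m$)
$J{\left(I,b \right)} = -25 + b I^{2}$ ($J{\left(I,b \right)} = -4 + \left(I I b - 21\right) = -4 + \left(I^{2} b - 21\right) = -4 + \left(b I^{2} - 21\right) = -4 + \left(-21 + b I^{2}\right) = -25 + b I^{2}$)
$J{\left(R{\left(1,-2 \right)},2 \right)} \left(-175\right) + \left(64 - 99\right) = \left(-25 + 2 \left(30 + 6 \left(-2\right)\right)^{2}\right) \left(-175\right) + \left(64 - 99\right) = \left(-25 + 2 \left(30 - 12\right)^{2}\right) \left(-175\right) + \left(64 - 99\right) = \left(-25 + 2 \cdot 18^{2}\right) \left(-175\right) - 35 = \left(-25 + 2 \cdot 324\right) \left(-175\right) - 35 = \left(-25 + 648\right) \left(-175\right) - 35 = 623 \left(-175\right) - 35 = -109025 - 35 = -109060$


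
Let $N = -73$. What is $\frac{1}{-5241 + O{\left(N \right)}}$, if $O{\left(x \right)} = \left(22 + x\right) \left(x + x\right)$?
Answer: $\frac{1}{2205} \approx 0.00045351$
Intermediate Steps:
$O{\left(x \right)} = 2 x \left(22 + x\right)$ ($O{\left(x \right)} = \left(22 + x\right) 2 x = 2 x \left(22 + x\right)$)
$\frac{1}{-5241 + O{\left(N \right)}} = \frac{1}{-5241 + 2 \left(-73\right) \left(22 - 73\right)} = \frac{1}{-5241 + 2 \left(-73\right) \left(-51\right)} = \frac{1}{-5241 + 7446} = \frac{1}{2205}$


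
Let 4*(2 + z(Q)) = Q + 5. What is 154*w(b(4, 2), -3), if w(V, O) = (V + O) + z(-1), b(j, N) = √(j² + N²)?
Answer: -616 + 308*√5 ≈ 72.709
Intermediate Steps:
z(Q) = -¾ + Q/4 (z(Q) = -2 + (Q + 5)/4 = -2 + (5 + Q)/4 = -2 + (5/4 + Q/4) = -¾ + Q/4)
b(j, N) = √(N² + j²)
w(V, O) = -1 + O + V (w(V, O) = (V + O) + (-¾ + (¼)*(-1)) = (O + V) + (-¾ - ¼) = (O + V) - 1 = -1 + O + V)
154*w(b(4, 2), -3) = 154*(-1 - 3 + √(2² + 4²)) = 154*(-1 - 3 + √(4 + 16)) = 154*(-1 - 3 + √20) = 154*(-1 - 3 + 2*√5) = 154*(-4 + 2*√5) = -616 + 308*√5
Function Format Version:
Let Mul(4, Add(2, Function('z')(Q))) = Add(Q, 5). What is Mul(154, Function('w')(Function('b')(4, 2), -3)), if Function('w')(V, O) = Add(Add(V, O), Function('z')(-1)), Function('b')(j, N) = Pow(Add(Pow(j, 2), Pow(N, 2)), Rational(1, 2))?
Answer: Add(-616, Mul(308, Pow(5, Rational(1, 2)))) ≈ 72.709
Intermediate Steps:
Function('z')(Q) = Add(Rational(-3, 4), Mul(Rational(1, 4), Q)) (Function('z')(Q) = Add(-2, Mul(Rational(1, 4), Add(Q, 5))) = Add(-2, Mul(Rational(1, 4), Add(5, Q))) = Add(-2, Add(Rational(5, 4), Mul(Rational(1, 4), Q))) = Add(Rational(-3, 4), Mul(Rational(1, 4), Q)))
Function('b')(j, N) = Pow(Add(Pow(N, 2), Pow(j, 2)), Rational(1, 2))
Function('w')(V, O) = Add(-1, O, V) (Function('w')(V, O) = Add(Add(V, O), Add(Rational(-3, 4), Mul(Rational(1, 4), -1))) = Add(Add(O, V), Add(Rational(-3, 4), Rational(-1, 4))) = Add(Add(O, V), -1) = Add(-1, O, V))
Mul(154, Function('w')(Function('b')(4, 2), -3)) = Mul(154, Add(-1, -3, Pow(Add(Pow(2, 2), Pow(4, 2)), Rational(1, 2)))) = Mul(154, Add(-1, -3, Pow(Add(4, 16), Rational(1, 2)))) = Mul(154, Add(-1, -3, Pow(20, Rational(1, 2)))) = Mul(154, Add(-1, -3, Mul(2, Pow(5, Rational(1, 2))))) = Mul(154, Add(-4, Mul(2, Pow(5, Rational(1, 2))))) = Add(-616, Mul(308, Pow(5, Rational(1, 2))))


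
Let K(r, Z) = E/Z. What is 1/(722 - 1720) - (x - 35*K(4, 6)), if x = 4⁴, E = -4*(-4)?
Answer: -487027/2994 ≈ -162.67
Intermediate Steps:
E = 16
K(r, Z) = 16/Z
x = 256
1/(722 - 1720) - (x - 35*K(4, 6)) = 1/(722 - 1720) - (256 - 560/6) = 1/(-998) - (256 - 560/6) = -1/998 - (256 - 35*8/3) = -1/998 - (256 - 280/3) = -1/998 - 1*488/3 = -1/998 - 488/3 = -487027/2994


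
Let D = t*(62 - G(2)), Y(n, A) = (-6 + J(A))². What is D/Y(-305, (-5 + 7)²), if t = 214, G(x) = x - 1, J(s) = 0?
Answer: 6527/18 ≈ 362.61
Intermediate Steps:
G(x) = -1 + x
Y(n, A) = 36 (Y(n, A) = (-6 + 0)² = (-6)² = 36)
D = 13054 (D = 214*(62 - (-1 + 2)) = 214*(62 - 1*1) = 214*(62 - 1) = 214*61 = 13054)
D/Y(-305, (-5 + 7)²) = 13054/36 = 13054*(1/36) = 6527/18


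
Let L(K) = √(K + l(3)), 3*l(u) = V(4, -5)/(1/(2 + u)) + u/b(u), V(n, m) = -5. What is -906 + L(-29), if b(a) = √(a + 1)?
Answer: -906 + I*√1326/6 ≈ -906.0 + 6.069*I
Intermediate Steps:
b(a) = √(1 + a)
l(u) = -10/3 - 5*u/3 + u/(3*√(1 + u)) (l(u) = (-(10 + 5*u) + u/(√(1 + u)))/3 = (-5*(2 + u) + u/√(1 + u))/3 = ((-10 - 5*u) + u/√(1 + u))/3 = (-10 - 5*u + u/√(1 + u))/3 = -10/3 - 5*u/3 + u/(3*√(1 + u)))
L(K) = √(-47/6 + K) (L(K) = √(K + (-10/3 - 5/3*3 + (⅓)*3/√(1 + 3))) = √(K + (-10/3 - 5 + (⅓)*3/√4)) = √(K + (-10/3 - 5 + (⅓)*3*(½))) = √(K + (-10/3 - 5 + ½)) = √(K - 47/6) = √(-47/6 + K))
-906 + L(-29) = -906 + √(-282 + 36*(-29))/6 = -906 + √(-282 - 1044)/6 = -906 + √(-1326)/6 = -906 + (I*√1326)/6 = -906 + I*√1326/6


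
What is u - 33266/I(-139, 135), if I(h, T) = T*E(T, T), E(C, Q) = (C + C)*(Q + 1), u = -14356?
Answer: -35582798233/2478600 ≈ -14356.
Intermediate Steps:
E(C, Q) = 2*C*(1 + Q) (E(C, Q) = (2*C)*(1 + Q) = 2*C*(1 + Q))
I(h, T) = 2*T**2*(1 + T) (I(h, T) = T*(2*T*(1 + T)) = 2*T**2*(1 + T))
u - 33266/I(-139, 135) = -14356 - 33266*1/(36450*(1 + 135)) = -14356 - 33266/(2*18225*136) = -14356 - 33266/4957200 = -14356 - 33266*1/4957200 = -14356 - 16633/2478600 = -35582798233/2478600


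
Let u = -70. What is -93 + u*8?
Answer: -653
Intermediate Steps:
-93 + u*8 = -93 - 70*8 = -93 - 560 = -653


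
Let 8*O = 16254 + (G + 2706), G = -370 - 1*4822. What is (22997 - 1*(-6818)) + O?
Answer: 31536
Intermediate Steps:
G = -5192 (G = -370 - 4822 = -5192)
O = 1721 (O = (16254 + (-5192 + 2706))/8 = (16254 - 2486)/8 = (1/8)*13768 = 1721)
(22997 - 1*(-6818)) + O = (22997 - 1*(-6818)) + 1721 = (22997 + 6818) + 1721 = 29815 + 1721 = 31536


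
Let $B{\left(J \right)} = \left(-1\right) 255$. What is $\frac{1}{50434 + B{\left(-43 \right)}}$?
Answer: $\frac{1}{50179} \approx 1.9929 \cdot 10^{-5}$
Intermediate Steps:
$B{\left(J \right)} = -255$
$\frac{1}{50434 + B{\left(-43 \right)}} = \frac{1}{50434 - 255} = \frac{1}{50179}$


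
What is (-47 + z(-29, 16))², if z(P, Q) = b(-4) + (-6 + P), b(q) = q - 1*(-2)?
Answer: 7056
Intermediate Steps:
b(q) = 2 + q (b(q) = q + 2 = 2 + q)
z(P, Q) = -8 + P (z(P, Q) = (2 - 4) + (-6 + P) = -2 + (-6 + P) = -8 + P)
(-47 + z(-29, 16))² = (-47 + (-8 - 29))² = (-47 - 37)² = (-84)² = 7056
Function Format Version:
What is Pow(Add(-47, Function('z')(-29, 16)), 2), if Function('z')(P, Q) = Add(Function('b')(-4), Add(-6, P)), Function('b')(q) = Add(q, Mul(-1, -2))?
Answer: 7056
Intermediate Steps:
Function('b')(q) = Add(2, q) (Function('b')(q) = Add(q, 2) = Add(2, q))
Function('z')(P, Q) = Add(-8, P) (Function('z')(P, Q) = Add(Add(2, -4), Add(-6, P)) = Add(-2, Add(-6, P)) = Add(-8, P))
Pow(Add(-47, Function('z')(-29, 16)), 2) = Pow(Add(-47, Add(-8, -29)), 2) = Pow(Add(-47, -37), 2) = Pow(-84, 2) = 7056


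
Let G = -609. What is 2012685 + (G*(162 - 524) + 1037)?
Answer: 2234180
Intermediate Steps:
2012685 + (G*(162 - 524) + 1037) = 2012685 + (-609*(162 - 524) + 1037) = 2012685 + (-609*(-362) + 1037) = 2012685 + (220458 + 1037) = 2012685 + 221495 = 2234180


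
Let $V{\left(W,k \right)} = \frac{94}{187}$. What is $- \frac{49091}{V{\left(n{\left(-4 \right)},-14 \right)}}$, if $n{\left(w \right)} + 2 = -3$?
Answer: $- \frac{9180017}{94} \approx -97660.0$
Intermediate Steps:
$n{\left(w \right)} = -5$ ($n{\left(w \right)} = -2 - 3 = -5$)
$V{\left(W,k \right)} = \frac{94}{187}$ ($V{\left(W,k \right)} = 94 \cdot \frac{1}{187} = \frac{94}{187}$)
$- \frac{49091}{V{\left(n{\left(-4 \right)},-14 \right)}} = - \frac{49091}{\frac{94}{187}} = \left(-49091\right) \frac{187}{94} = - \frac{9180017}{94}$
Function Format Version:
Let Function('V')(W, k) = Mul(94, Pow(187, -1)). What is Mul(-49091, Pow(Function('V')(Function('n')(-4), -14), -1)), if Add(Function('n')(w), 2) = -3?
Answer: Rational(-9180017, 94) ≈ -97660.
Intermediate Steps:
Function('n')(w) = -5 (Function('n')(w) = Add(-2, -3) = -5)
Function('V')(W, k) = Rational(94, 187) (Function('V')(W, k) = Mul(94, Rational(1, 187)) = Rational(94, 187))
Mul(-49091, Pow(Function('V')(Function('n')(-4), -14), -1)) = Mul(-49091, Pow(Rational(94, 187), -1)) = Mul(-49091, Rational(187, 94)) = Rational(-9180017, 94)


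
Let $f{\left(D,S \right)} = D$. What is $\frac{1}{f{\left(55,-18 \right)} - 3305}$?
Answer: $- \frac{1}{3250} \approx -0.00030769$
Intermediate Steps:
$\frac{1}{f{\left(55,-18 \right)} - 3305} = \frac{1}{55 - 3305} = \frac{1}{-3250} = - \frac{1}{3250}$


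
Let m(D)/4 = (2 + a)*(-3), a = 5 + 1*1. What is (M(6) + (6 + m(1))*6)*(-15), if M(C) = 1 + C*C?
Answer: 7545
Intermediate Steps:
a = 6 (a = 5 + 1 = 6)
M(C) = 1 + C²
m(D) = -96 (m(D) = 4*((2 + 6)*(-3)) = 4*(8*(-3)) = 4*(-24) = -96)
(M(6) + (6 + m(1))*6)*(-15) = ((1 + 6²) + (6 - 96)*6)*(-15) = ((1 + 36) - 90*6)*(-15) = (37 - 540)*(-15) = -503*(-15) = 7545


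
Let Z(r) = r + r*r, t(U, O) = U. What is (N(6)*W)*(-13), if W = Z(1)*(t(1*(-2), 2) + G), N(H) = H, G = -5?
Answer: 1092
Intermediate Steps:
Z(r) = r + r**2
W = -14 (W = (1*(1 + 1))*(1*(-2) - 5) = (1*2)*(-2 - 5) = 2*(-7) = -14)
(N(6)*W)*(-13) = (6*(-14))*(-13) = -84*(-13) = 1092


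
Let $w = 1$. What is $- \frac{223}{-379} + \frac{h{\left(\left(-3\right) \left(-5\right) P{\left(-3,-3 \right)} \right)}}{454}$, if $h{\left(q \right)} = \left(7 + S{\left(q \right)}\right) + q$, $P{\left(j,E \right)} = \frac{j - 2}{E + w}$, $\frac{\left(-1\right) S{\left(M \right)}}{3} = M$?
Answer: $\frac{37735}{86033} \approx 0.43861$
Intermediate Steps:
$S{\left(M \right)} = - 3 M$
$P{\left(j,E \right)} = \frac{-2 + j}{1 + E}$ ($P{\left(j,E \right)} = \frac{j - 2}{E + 1} = \frac{-2 + j}{1 + E}$)
$h{\left(q \right)} = 7 - 2 q$ ($h{\left(q \right)} = \left(7 - 3 q\right) + q = 7 - 2 q$)
$- \frac{223}{-379} + \frac{h{\left(\left(-3\right) \left(-5\right) P{\left(-3,-3 \right)} \right)}}{454} = - \frac{223}{-379} + \frac{7 - 2 \left(-3\right) \left(-5\right) \frac{-2 - 3}{1 - 3}}{454} = \left(-223\right) \left(- \frac{1}{379}\right) + \left(7 - 2 \cdot 15 \frac{1}{-2} \left(-5\right)\right) \frac{1}{454} = \frac{223}{379} + \left(7 - 2 \cdot 15 \left(\left(- \frac{1}{2}\right) \left(-5\right)\right)\right) \frac{1}{454} = \frac{223}{379} + \left(7 - 2 \cdot 15 \cdot \frac{5}{2}\right) \frac{1}{454} = \frac{223}{379} + \left(7 - 75\right) \frac{1}{454} = \frac{223}{379} - \frac{34}{227} = \frac{37735}{86033}$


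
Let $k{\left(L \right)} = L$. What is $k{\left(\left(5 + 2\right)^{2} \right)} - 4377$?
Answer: $-4328$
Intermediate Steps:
$k{\left(\left(5 + 2\right)^{2} \right)} - 4377 = \left(5 + 2\right)^{2} - 4377 = 7^{2} - 4377 = 49 - 4377 = -4328$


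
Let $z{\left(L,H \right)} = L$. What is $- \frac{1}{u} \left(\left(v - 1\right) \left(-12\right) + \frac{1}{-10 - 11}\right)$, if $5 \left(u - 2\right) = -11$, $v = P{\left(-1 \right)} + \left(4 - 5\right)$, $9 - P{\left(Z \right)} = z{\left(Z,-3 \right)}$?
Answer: $- \frac{10085}{21} \approx -480.24$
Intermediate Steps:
$P{\left(Z \right)} = 9 - Z$
$v = 9$ ($v = \left(9 - -1\right) + \left(4 - 5\right) = \left(9 + 1\right) - 1 = 10 - 1 = 9$)
$u = - \frac{1}{5}$ ($u = 2 + \frac{1}{5} \left(-11\right) = 2 - \frac{11}{5} = - \frac{1}{5} \approx -0.2$)
$- \frac{1}{u} \left(\left(v - 1\right) \left(-12\right) + \frac{1}{-10 - 11}\right) = - \frac{1}{- \frac{1}{5}} \left(\left(9 - 1\right) \left(-12\right) + \frac{1}{-10 - 11}\right) = \left(-1\right) \left(-5\right) \left(8 \left(-12\right) + \frac{1}{-21}\right) = 5 \left(-96 - \frac{1}{21}\right) = 5 \left(- \frac{2017}{21}\right) = - \frac{10085}{21}$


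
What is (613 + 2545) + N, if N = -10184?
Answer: -7026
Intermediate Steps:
(613 + 2545) + N = (613 + 2545) - 10184 = 3158 - 10184 = -7026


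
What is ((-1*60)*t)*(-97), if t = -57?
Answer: -331740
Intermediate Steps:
((-1*60)*t)*(-97) = (-1*60*(-57))*(-97) = -60*(-57)*(-97) = 3420*(-97) = -331740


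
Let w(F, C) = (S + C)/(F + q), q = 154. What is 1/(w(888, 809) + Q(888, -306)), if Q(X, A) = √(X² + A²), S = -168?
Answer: -667922/957838874639 + 84689592*√145/957838874639 ≈ 0.0010640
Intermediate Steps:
Q(X, A) = √(A² + X²)
w(F, C) = (-168 + C)/(154 + F) (w(F, C) = (-168 + C)/(F + 154) = (-168 + C)/(154 + F))
1/(w(888, 809) + Q(888, -306)) = 1/((-168 + 809)/(154 + 888) + √((-306)² + 888²)) = 1/(641/1042 + √(93636 + 788544)) = 1/((1/1042)*641 + √882180) = 1/(641/1042 + 78*√145)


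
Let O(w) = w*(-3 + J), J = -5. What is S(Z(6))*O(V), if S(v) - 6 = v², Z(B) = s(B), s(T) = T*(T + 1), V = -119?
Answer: 1685040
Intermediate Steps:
s(T) = T*(1 + T)
O(w) = -8*w (O(w) = w*(-3 - 5) = w*(-8) = -8*w)
Z(B) = B*(1 + B)
S(v) = 6 + v²
S(Z(6))*O(V) = (6 + (6*(1 + 6))²)*(-8*(-119)) = (6 + (6*7)²)*952 = (6 + 42²)*952 = (6 + 1764)*952 = 1770*952 = 1685040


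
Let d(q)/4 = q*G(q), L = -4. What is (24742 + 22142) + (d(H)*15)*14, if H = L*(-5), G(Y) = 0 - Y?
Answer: -289116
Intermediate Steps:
G(Y) = -Y
H = 20 (H = -4*(-5) = 20)
d(q) = -4*q**2 (d(q) = 4*(q*(-q)) = 4*(-q**2) = -4*q**2)
(24742 + 22142) + (d(H)*15)*14 = (24742 + 22142) + (-4*20**2*15)*14 = 46884 + (-4*400*15)*14 = 46884 - 1600*15*14 = 46884 - 24000*14 = 46884 - 336000 = -289116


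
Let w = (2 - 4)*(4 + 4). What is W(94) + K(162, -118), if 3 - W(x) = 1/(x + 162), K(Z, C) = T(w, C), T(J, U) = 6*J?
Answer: -23809/256 ≈ -93.004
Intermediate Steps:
w = -16 (w = -2*8 = -16)
K(Z, C) = -96 (K(Z, C) = 6*(-16) = -96)
W(x) = 3 - 1/(162 + x) (W(x) = 3 - 1/(x + 162) = 3 - 1/(162 + x))
W(94) + K(162, -118) = (485 + 3*94)/(162 + 94) - 96 = (485 + 282)/256 - 96 = (1/256)*767 - 96 = 767/256 - 96 = -23809/256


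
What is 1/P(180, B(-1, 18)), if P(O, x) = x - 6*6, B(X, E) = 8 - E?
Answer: -1/46 ≈ -0.021739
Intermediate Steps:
P(O, x) = -36 + x (P(O, x) = x - 36 = -36 + x)
1/P(180, B(-1, 18)) = 1/(-36 + (8 - 1*18)) = 1/(-36 + (8 - 18)) = 1/(-36 - 10) = 1/(-46) = -1/46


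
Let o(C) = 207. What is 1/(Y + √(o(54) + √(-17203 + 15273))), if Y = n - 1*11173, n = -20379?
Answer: -1/(31552 - √(207 + I*√1930)) ≈ -3.1708e-5 - 1.5265e-9*I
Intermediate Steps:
Y = -31552 (Y = -20379 - 1*11173 = -20379 - 11173 = -31552)
1/(Y + √(o(54) + √(-17203 + 15273))) = 1/(-31552 + √(207 + √(-17203 + 15273))) = 1/(-31552 + √(207 + √(-1930))) = 1/(-31552 + √(207 + I*√1930))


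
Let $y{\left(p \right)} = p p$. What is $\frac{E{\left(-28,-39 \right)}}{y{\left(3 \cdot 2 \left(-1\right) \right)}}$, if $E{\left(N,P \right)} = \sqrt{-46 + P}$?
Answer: $\frac{i \sqrt{85}}{36} \approx 0.2561 i$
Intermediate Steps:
$y{\left(p \right)} = p^{2}$
$\frac{E{\left(-28,-39 \right)}}{y{\left(3 \cdot 2 \left(-1\right) \right)}} = \frac{\sqrt{-46 - 39}}{\left(3 \cdot 2 \left(-1\right)\right)^{2}} = \frac{\sqrt{-85}}{\left(6 \left(-1\right)\right)^{2}} = \frac{i \sqrt{85}}{\left(-6\right)^{2}} = \frac{i \sqrt{85}}{36}$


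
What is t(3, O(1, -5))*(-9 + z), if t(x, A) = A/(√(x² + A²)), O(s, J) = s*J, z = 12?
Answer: -15*√34/34 ≈ -2.5725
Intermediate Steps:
O(s, J) = J*s
t(x, A) = A/√(A² + x²) (t(x, A) = A/(√(A² + x²)) = A/√(A² + x²))
t(3, O(1, -5))*(-9 + z) = ((-5*1)/√((-5*1)² + 3²))*(-9 + 12) = -5/√((-5)² + 9)*3 = -5/√(25 + 9)*3 = -5*√34/34*3 = -15*√34/34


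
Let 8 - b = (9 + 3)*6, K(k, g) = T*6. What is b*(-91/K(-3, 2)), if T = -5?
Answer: -2912/15 ≈ -194.13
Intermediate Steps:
K(k, g) = -30 (K(k, g) = -5*6 = -30)
b = -64 (b = 8 - (9 + 3)*6 = 8 - 12*6 = 8 - 1*72 = 8 - 72 = -64)
b*(-91/K(-3, 2)) = -(-5824)/(-30) = -(-5824)*(-1)/30 = -64*91/30 = -2912/15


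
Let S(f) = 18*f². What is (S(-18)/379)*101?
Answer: 589032/379 ≈ 1554.2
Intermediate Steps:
(S(-18)/379)*101 = ((18*(-18)²)/379)*101 = ((18*324)*(1/379))*101 = (5832*(1/379))*101 = (5832/379)*101 = 589032/379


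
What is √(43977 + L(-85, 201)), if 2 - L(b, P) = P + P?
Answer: √43577 ≈ 208.75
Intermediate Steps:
L(b, P) = 2 - 2*P (L(b, P) = 2 - (P + P) = 2 - 2*P)
√(43977 + L(-85, 201)) = √(43977 + (2 - 2*201)) = √(43977 + (2 - 402)) = √(43977 - 400) = √43577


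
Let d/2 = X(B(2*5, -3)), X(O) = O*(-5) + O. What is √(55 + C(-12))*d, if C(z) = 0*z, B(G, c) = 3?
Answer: -24*√55 ≈ -177.99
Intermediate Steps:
X(O) = -4*O (X(O) = -5*O + O = -4*O)
C(z) = 0
d = -24 (d = 2*(-4*3) = 2*(-12) = -24)
√(55 + C(-12))*d = √(55 + 0)*(-24) = √55*(-24) = -24*√55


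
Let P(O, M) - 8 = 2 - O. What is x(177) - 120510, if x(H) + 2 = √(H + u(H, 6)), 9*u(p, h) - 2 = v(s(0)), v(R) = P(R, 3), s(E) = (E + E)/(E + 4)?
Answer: -120512 + √1605/3 ≈ -1.2050e+5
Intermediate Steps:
P(O, M) = 10 - O (P(O, M) = 8 + (2 - O) = 10 - O)
s(E) = 2*E/(4 + E) (s(E) = (2*E)/(4 + E) = 2*E/(4 + E))
v(R) = 10 - R
u(p, h) = 4/3 (u(p, h) = 2/9 + (10 - 2*0/(4 + 0))/9 = 2/9 + (10 - 2*0/4)/9 = 2/9 + (10 - 1*0)/9 = 2/9 + (10 + 0)/9 = 2/9 + (⅑)*10 = 2/9 + 10/9 = 4/3)
x(H) = -2 + √(4/3 + H) (x(H) = -2 + √(H + 4/3) = -2 + √(4/3 + H))
x(177) - 120510 = (-2 + √(12 + 9*177)/3) - 120510 = (-2 + √(12 + 1593)/3) - 120510 = (-2 + √1605/3) - 120510 = -120512 + √1605/3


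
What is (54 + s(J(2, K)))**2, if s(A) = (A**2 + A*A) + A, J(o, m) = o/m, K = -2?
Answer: 3025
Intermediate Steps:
s(A) = A + 2*A**2 (s(A) = (A**2 + A**2) + A = 2*A**2 + A = A + 2*A**2)
(54 + s(J(2, K)))**2 = (54 + (2/(-2))*(1 + 2*(2/(-2))))**2 = (54 + (2*(-1/2))*(1 + 2*(2*(-1/2))))**2 = (54 - (1 + 2*(-1)))**2 = (54 - (1 - 2))**2 = (54 - 1*(-1))**2 = (54 + 1)**2 = 55**2 = 3025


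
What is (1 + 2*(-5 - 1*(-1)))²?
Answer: 49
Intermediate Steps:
(1 + 2*(-5 - 1*(-1)))² = (1 + 2*(-5 + 1))² = (1 + 2*(-4))² = (1 - 8)² = (-7)² = 49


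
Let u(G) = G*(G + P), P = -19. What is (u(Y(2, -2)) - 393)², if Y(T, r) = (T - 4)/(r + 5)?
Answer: 11689561/81 ≈ 1.4432e+5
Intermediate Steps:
Y(T, r) = (-4 + T)/(5 + r)
u(G) = G*(-19 + G) (u(G) = G*(G - 19) = G*(-19 + G))
(u(Y(2, -2)) - 393)² = (((-4 + 2)/(5 - 2))*(-19 + (-4 + 2)/(5 - 2)) - 393)² = ((-2/3)*(-19 - 2/3) - 393)² = (((⅓)*(-2))*(-19 + (⅓)*(-2)) - 393)² = (-2*(-19 - ⅔)/3 - 393)² = (-⅔*(-59/3) - 393)² = (118/9 - 393)² = (-3419/9)² = 11689561/81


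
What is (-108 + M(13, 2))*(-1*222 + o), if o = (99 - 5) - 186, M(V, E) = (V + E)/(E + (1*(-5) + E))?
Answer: 38622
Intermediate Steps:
M(V, E) = (E + V)/(-5 + 2*E) (M(V, E) = (E + V)/(E + (-5 + E)) = (E + V)/(-5 + 2*E))
o = -92 (o = 94 - 186 = -92)
(-108 + M(13, 2))*(-1*222 + o) = (-108 + (2 + 13)/(-5 + 2*2))*(-1*222 - 92) = (-108 + 15/(-5 + 4))*(-222 - 92) = (-108 + 15/(-1))*(-314) = (-108 - 1*15)*(-314) = (-108 - 15)*(-314) = -123*(-314) = 38622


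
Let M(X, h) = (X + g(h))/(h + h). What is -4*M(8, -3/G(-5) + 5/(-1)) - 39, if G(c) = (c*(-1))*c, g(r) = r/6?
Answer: -6598/183 ≈ -36.055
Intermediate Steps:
g(r) = r/6 (g(r) = r*(1/6) = r/6)
G(c) = -c**2 (G(c) = (-c)*c = -c**2)
M(X, h) = (X + h/6)/(2*h) (M(X, h) = (X + h/6)/(h + h) = (X + h/6)/((2*h)) = (X + h/6)*(1/(2*h)) = (X + h/6)/(2*h))
-4*M(8, -3/G(-5) + 5/(-1)) - 39 = -((-3/((-1*(-5)**2)) + 5/(-1)) + 6*8)/(3*(-3/((-1*(-5)**2)) + 5/(-1))) - 39 = -((-3/((-1*25)) + 5*(-1)) + 48)/(3*(-3/((-1*25)) + 5*(-1))) - 39 = -((-3/(-25) - 5) + 48)/(3*(-3/(-25) - 5)) - 39 = -((-3*(-1/25) - 5) + 48)/(3*(-3*(-1/25) - 5)) - 39 = -((3/25 - 5) + 48)/(3*(3/25 - 5)) - 39 = -(-122/25 + 48)/(3*(-122/25)) - 39 = -(-25)*1078/(3*122*25) - 39 = -4*(-539/732) - 39 = 539/183 - 39 = -6598/183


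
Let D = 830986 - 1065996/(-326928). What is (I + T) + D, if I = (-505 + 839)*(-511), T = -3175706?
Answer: -68529305303/27244 ≈ -2.5154e+6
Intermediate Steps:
I = -170674 (I = 334*(-511) = -170674)
D = 22639471417/27244 (D = 830986 - 1065996*(-1)/326928 = 830986 - 1*(-88833/27244) = 830986 + 88833/27244 = 22639471417/27244 ≈ 8.3099e+5)
(I + T) + D = (-170674 - 3175706) + 22639471417/27244 = -3346380 + 22639471417/27244 = -68529305303/27244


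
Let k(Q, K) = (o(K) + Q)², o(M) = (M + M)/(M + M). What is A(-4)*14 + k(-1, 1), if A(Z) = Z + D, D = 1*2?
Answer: -28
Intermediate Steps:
o(M) = 1 (o(M) = (2*M)/((2*M)) = (2*M)*(1/(2*M)) = 1)
k(Q, K) = (1 + Q)²
D = 2
A(Z) = 2 + Z (A(Z) = Z + 2 = 2 + Z)
A(-4)*14 + k(-1, 1) = (2 - 4)*14 + (1 - 1)² = -2*14 + 0² = -28 + 0 = -28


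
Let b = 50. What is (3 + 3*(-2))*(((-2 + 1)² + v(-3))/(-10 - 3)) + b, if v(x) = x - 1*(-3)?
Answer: 653/13 ≈ 50.231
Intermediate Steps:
v(x) = 3 + x (v(x) = x + 3 = 3 + x)
(3 + 3*(-2))*(((-2 + 1)² + v(-3))/(-10 - 3)) + b = (3 + 3*(-2))*(((-2 + 1)² + (3 - 3))/(-10 - 3)) + 50 = (3 - 6)*(((-1)² + 0)/(-13)) + 50 = -3*(1 + 0)*(-1)/13 + 50 = -3*(-1)/13 + 50 = -3*(-1/13) + 50 = 3/13 + 50 = 653/13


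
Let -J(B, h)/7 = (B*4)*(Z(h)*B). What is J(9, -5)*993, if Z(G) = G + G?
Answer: 22521240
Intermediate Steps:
Z(G) = 2*G
J(B, h) = -56*h*B² (J(B, h) = -7*B*4*(2*h)*B = -7*4*B*2*B*h = -56*h*B²)
J(9, -5)*993 = -56*(-5)*9²*993 = -56*(-5)*81*993 = 22680*993 = 22521240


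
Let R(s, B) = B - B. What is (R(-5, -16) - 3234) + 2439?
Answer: -795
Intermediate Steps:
R(s, B) = 0
(R(-5, -16) - 3234) + 2439 = (0 - 3234) + 2439 = -3234 + 2439 = -795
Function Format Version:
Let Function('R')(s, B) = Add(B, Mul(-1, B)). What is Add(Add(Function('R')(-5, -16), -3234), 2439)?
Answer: -795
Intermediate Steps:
Function('R')(s, B) = 0
Add(Add(Function('R')(-5, -16), -3234), 2439) = Add(Add(0, -3234), 2439) = Add(-3234, 2439) = -795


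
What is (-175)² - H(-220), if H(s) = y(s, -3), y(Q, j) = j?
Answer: 30628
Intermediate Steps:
H(s) = -3
(-175)² - H(-220) = (-175)² - 1*(-3) = 30625 + 3 = 30628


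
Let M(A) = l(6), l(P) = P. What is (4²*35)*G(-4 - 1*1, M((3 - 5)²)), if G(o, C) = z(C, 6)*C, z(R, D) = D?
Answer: 20160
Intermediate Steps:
M(A) = 6
G(o, C) = 6*C
(4²*35)*G(-4 - 1*1, M((3 - 5)²)) = (4²*35)*(6*6) = (16*35)*36 = 560*36 = 20160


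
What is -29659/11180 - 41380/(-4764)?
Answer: 80333231/13315380 ≈ 6.0331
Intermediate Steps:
-29659/11180 - 41380/(-4764) = -29659*1/11180 - 41380*(-1/4764) = -29659/11180 + 10345/1191 = 80333231/13315380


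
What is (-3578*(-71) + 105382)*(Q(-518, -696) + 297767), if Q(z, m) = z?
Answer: 106837235580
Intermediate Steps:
(-3578*(-71) + 105382)*(Q(-518, -696) + 297767) = (-3578*(-71) + 105382)*(-518 + 297767) = (254038 + 105382)*297249 = 359420*297249 = 106837235580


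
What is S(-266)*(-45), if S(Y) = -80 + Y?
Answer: 15570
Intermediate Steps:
S(-266)*(-45) = (-80 - 266)*(-45) = -346*(-45) = 15570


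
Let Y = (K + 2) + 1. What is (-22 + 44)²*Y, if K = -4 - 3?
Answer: -1936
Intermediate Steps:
K = -7
Y = -4 (Y = (-7 + 2) + 1 = -5 + 1 = -4)
(-22 + 44)²*Y = (-22 + 44)²*(-4) = 22²*(-4) = 484*(-4) = -1936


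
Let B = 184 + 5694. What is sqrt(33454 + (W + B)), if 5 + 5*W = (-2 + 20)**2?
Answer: sqrt(984895)/5 ≈ 198.48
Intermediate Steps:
W = 319/5 (W = -1 + (-2 + 20)**2/5 = -1 + (1/5)*18**2 = -1 + (1/5)*324 = -1 + 324/5 = 319/5 ≈ 63.800)
B = 5878
sqrt(33454 + (W + B)) = sqrt(33454 + (319/5 + 5878)) = sqrt(33454 + 29709/5) = sqrt(196979/5) = sqrt(984895)/5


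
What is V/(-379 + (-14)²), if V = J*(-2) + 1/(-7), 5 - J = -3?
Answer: 113/1281 ≈ 0.088212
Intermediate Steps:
J = 8 (J = 5 - 1*(-3) = 5 + 3 = 8)
V = -113/7 (V = 8*(-2) + 1/(-7) = -16 - ⅐ = -113/7 ≈ -16.143)
V/(-379 + (-14)²) = -113/7/(-379 + (-14)²) = -113/7/(-379 + 196) = -113/7/(-183) = -1/183*(-113/7) = 113/1281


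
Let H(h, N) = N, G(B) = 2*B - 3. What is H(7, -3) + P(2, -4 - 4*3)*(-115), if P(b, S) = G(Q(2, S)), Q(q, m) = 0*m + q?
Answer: -118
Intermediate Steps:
Q(q, m) = q (Q(q, m) = 0 + q = q)
G(B) = -3 + 2*B
P(b, S) = 1 (P(b, S) = -3 + 2*2 = -3 + 4 = 1)
H(7, -3) + P(2, -4 - 4*3)*(-115) = -3 + 1*(-115) = -3 - 115 = -118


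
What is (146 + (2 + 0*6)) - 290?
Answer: -142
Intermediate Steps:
(146 + (2 + 0*6)) - 290 = (146 + (2 + 0)) - 290 = (146 + 2) - 290 = 148 - 290 = -142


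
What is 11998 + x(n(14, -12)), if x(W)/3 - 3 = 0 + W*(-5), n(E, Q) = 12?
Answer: 11827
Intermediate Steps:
x(W) = 9 - 15*W (x(W) = 9 + 3*(0 + W*(-5)) = 9 + 3*(0 - 5*W) = 9 + 3*(-5*W) = 9 - 15*W)
11998 + x(n(14, -12)) = 11998 + (9 - 15*12) = 11998 + (9 - 180) = 11998 - 171 = 11827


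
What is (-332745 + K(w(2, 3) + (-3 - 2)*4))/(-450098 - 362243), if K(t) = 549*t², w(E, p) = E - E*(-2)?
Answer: 225141/812341 ≈ 0.27715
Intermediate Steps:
w(E, p) = 3*E (w(E, p) = E - (-2)*E = E + 2*E = 3*E)
(-332745 + K(w(2, 3) + (-3 - 2)*4))/(-450098 - 362243) = (-332745 + 549*(3*2 + (-3 - 2)*4)²)/(-450098 - 362243) = (-332745 + 549*(6 - 5*4)²)/(-812341) = (-332745 + 549*(6 - 20)²)*(-1/812341) = (-332745 + 549*(-14)²)*(-1/812341) = (-332745 + 549*196)*(-1/812341) = (-332745 + 107604)*(-1/812341) = -225141*(-1/812341) = 225141/812341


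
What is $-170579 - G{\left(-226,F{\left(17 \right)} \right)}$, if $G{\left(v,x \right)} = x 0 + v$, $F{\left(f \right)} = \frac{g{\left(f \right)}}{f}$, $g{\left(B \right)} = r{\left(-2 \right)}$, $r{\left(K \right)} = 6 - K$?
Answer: $-170353$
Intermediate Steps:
$g{\left(B \right)} = 8$ ($g{\left(B \right)} = 6 - -2 = 6 + 2 = 8$)
$F{\left(f \right)} = \frac{8}{f}$
$G{\left(v,x \right)} = v$ ($G{\left(v,x \right)} = 0 + v = v$)
$-170579 - G{\left(-226,F{\left(17 \right)} \right)} = -170579 - -226 = -170579 + 226 = -170353$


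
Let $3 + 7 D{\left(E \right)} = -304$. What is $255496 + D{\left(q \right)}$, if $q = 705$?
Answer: $\frac{1788165}{7} \approx 2.5545 \cdot 10^{5}$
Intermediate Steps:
$D{\left(E \right)} = - \frac{307}{7}$ ($D{\left(E \right)} = - \frac{3}{7} + \frac{1}{7} \left(-304\right) = - \frac{3}{7} - \frac{304}{7} = - \frac{307}{7}$)
$255496 + D{\left(q \right)} = 255496 - \frac{307}{7} = \frac{1788165}{7}$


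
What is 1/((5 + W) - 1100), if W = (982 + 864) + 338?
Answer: 1/1089 ≈ 0.00091827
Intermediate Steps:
W = 2184 (W = 1846 + 338 = 2184)
1/((5 + W) - 1100) = 1/((5 + 2184) - 1100) = 1/(2189 - 1100) = 1/1089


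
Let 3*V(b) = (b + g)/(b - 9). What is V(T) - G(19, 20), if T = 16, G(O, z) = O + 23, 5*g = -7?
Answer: -4337/105 ≈ -41.305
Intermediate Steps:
g = -7/5 (g = (⅕)*(-7) = -7/5 ≈ -1.4000)
G(O, z) = 23 + O
V(b) = (-7/5 + b)/(3*(-9 + b)) (V(b) = ((b - 7/5)/(b - 9))/3 = ((-7/5 + b)/(-9 + b))/3 = (-7/5 + b)/(3*(-9 + b)))
V(T) - G(19, 20) = (-7 + 5*16)/(15*(-9 + 16)) - (23 + 19) = (1/15)*(-7 + 80)/7 - 1*42 = (1/15)*(⅐)*73 - 42 = 73/105 - 42 = -4337/105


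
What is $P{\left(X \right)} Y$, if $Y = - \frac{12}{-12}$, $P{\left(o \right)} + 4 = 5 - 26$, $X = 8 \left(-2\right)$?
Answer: $-25$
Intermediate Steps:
$X = -16$
$P{\left(o \right)} = -25$ ($P{\left(o \right)} = -4 + \left(5 - 26\right) = -4 - 21 = -25$)
$Y = 1$ ($Y = \left(-12\right) \left(- \frac{1}{12}\right) = 1$)
$P{\left(X \right)} Y = \left(-25\right) 1 = -25$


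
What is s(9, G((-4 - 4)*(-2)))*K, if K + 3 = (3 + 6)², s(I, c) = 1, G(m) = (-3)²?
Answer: 78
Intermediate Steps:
G(m) = 9
K = 78 (K = -3 + (3 + 6)² = -3 + 9² = -3 + 81 = 78)
s(9, G((-4 - 4)*(-2)))*K = 1*78 = 78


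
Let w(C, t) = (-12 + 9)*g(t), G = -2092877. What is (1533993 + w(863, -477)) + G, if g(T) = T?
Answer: -557453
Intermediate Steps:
w(C, t) = -3*t (w(C, t) = (-12 + 9)*t = -3*t)
(1533993 + w(863, -477)) + G = (1533993 - 3*(-477)) - 2092877 = (1533993 + 1431) - 2092877 = 1535424 - 2092877 = -557453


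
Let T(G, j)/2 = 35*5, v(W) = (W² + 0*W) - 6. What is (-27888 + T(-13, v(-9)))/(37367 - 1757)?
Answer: -13769/17805 ≈ -0.77332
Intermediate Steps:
v(W) = -6 + W² (v(W) = (W² + 0) - 6 = W² - 6 = -6 + W²)
T(G, j) = 350 (T(G, j) = 2*(35*5) = 2*175 = 350)
(-27888 + T(-13, v(-9)))/(37367 - 1757) = (-27888 + 350)/(37367 - 1757) = -27538/35610 = -27538*1/35610 = -13769/17805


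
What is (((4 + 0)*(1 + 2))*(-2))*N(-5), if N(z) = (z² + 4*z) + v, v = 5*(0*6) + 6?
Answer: -264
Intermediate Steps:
v = 6 (v = 5*0 + 6 = 0 + 6 = 6)
N(z) = 6 + z² + 4*z (N(z) = (z² + 4*z) + 6 = 6 + z² + 4*z)
(((4 + 0)*(1 + 2))*(-2))*N(-5) = (((4 + 0)*(1 + 2))*(-2))*(6 + (-5)² + 4*(-5)) = ((4*3)*(-2))*(6 + 25 - 20) = (12*(-2))*11 = -24*11 = -264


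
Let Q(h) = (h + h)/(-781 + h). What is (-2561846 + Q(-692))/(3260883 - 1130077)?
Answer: -1886798887/1569338619 ≈ -1.2023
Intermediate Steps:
Q(h) = 2*h/(-781 + h) (Q(h) = (2*h)/(-781 + h) = 2*h/(-781 + h))
(-2561846 + Q(-692))/(3260883 - 1130077) = (-2561846 + 2*(-692)/(-781 - 692))/(3260883 - 1130077) = (-2561846 + 2*(-692)/(-1473))/2130806 = (-2561846 + 2*(-692)*(-1/1473))*(1/2130806) = (-2561846 + 1384/1473)*(1/2130806) = -3773597774/1473*1/2130806 = -1886798887/1569338619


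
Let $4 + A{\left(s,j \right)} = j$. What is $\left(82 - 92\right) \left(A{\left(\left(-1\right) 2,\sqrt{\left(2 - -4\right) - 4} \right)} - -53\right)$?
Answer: $-490 - 10 \sqrt{2} \approx -504.14$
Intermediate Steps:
$A{\left(s,j \right)} = -4 + j$
$\left(82 - 92\right) \left(A{\left(\left(-1\right) 2,\sqrt{\left(2 - -4\right) - 4} \right)} - -53\right) = \left(82 - 92\right) \left(\left(-4 + \sqrt{\left(2 - -4\right) - 4}\right) - -53\right) = \left(82 - 92\right) \left(\left(-4 + \sqrt{\left(2 + 4\right) - 4}\right) + 53\right) = \left(82 - 92\right) \left(\left(-4 + \sqrt{6 - 4}\right) + 53\right) = - 10 \left(\left(-4 + \sqrt{2}\right) + 53\right) = - 10 \left(49 + \sqrt{2}\right) = -490 - 10 \sqrt{2}$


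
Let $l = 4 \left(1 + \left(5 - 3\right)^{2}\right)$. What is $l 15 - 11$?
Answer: $289$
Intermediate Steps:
$l = 20$ ($l = 4 \left(1 + 2^{2}\right) = 4 \left(1 + 4\right) = 4 \cdot 5 = 20$)
$l 15 - 11 = 20 \cdot 15 - 11 = 300 - 11 = 289$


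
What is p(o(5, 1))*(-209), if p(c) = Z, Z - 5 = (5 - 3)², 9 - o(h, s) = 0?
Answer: -1881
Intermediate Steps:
o(h, s) = 9 (o(h, s) = 9 - 1*0 = 9 + 0 = 9)
Z = 9 (Z = 5 + (5 - 3)² = 5 + 2² = 5 + 4 = 9)
p(c) = 9
p(o(5, 1))*(-209) = 9*(-209) = -1881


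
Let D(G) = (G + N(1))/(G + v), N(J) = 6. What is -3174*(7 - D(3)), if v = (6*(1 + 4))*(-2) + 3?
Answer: -22747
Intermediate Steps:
v = -57 (v = (6*5)*(-2) + 3 = 30*(-2) + 3 = -60 + 3 = -57)
D(G) = (6 + G)/(-57 + G) (D(G) = (G + 6)/(G - 57) = (6 + G)/(-57 + G))
-3174*(7 - D(3)) = -3174*(7 - (6 + 3)/(-57 + 3)) = -3174*(7 - 9/(-54)) = -3174*(7 - (-1)*9/54) = -3174*(7 - 1*(-1/6)) = -3174*(7 + 1/6) = -3174*43/6 = -22747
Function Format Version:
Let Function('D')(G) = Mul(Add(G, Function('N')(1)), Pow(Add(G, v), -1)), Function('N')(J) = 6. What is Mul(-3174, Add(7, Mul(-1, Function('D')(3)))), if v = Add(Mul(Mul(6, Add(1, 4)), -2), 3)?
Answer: -22747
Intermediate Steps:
v = -57 (v = Add(Mul(Mul(6, 5), -2), 3) = Add(Mul(30, -2), 3) = Add(-60, 3) = -57)
Function('D')(G) = Mul(Pow(Add(-57, G), -1), Add(6, G)) (Function('D')(G) = Mul(Add(G, 6), Pow(Add(G, -57), -1)) = Mul(Add(6, G), Pow(Add(-57, G), -1)) = Mul(Pow(Add(-57, G), -1), Add(6, G)))
Mul(-3174, Add(7, Mul(-1, Function('D')(3)))) = Mul(-3174, Add(7, Mul(-1, Mul(Pow(Add(-57, 3), -1), Add(6, 3))))) = Mul(-3174, Add(7, Mul(-1, Mul(Pow(-54, -1), 9)))) = Mul(-3174, Add(7, Mul(-1, Mul(Rational(-1, 54), 9)))) = Mul(-3174, Add(7, Mul(-1, Rational(-1, 6)))) = Mul(-3174, Add(7, Rational(1, 6))) = Mul(-3174, Rational(43, 6)) = -22747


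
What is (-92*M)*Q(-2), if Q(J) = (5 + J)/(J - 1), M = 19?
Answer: 1748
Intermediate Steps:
Q(J) = (5 + J)/(-1 + J)
(-92*M)*Q(-2) = (-92*19)*((5 - 2)/(-1 - 2)) = -1748*3/(-3) = -(-1748)*3/3 = -1748*(-1) = 1748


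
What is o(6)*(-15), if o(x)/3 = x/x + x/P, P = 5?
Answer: -99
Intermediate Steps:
o(x) = 3 + 3*x/5 (o(x) = 3*(x/x + x/5) = 3*(1 + x*(1/5)) = 3*(1 + x/5) = 3 + 3*x/5)
o(6)*(-15) = (3 + (3/5)*6)*(-15) = (3 + 18/5)*(-15) = (33/5)*(-15) = -99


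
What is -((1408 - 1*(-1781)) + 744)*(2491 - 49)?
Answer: -9604386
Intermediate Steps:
-((1408 - 1*(-1781)) + 744)*(2491 - 49) = -((1408 + 1781) + 744)*2442 = -(3189 + 744)*2442 = -3933*2442 = -1*9604386 = -9604386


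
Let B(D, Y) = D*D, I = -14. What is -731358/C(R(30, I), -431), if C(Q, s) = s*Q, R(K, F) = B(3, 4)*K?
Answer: 40631/6465 ≈ 6.2848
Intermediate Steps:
B(D, Y) = D²
R(K, F) = 9*K (R(K, F) = 3²*K = 9*K)
C(Q, s) = Q*s
-731358/C(R(30, I), -431) = -731358/((9*30)*(-431)) = -731358/(270*(-431)) = -731358/(-116370) = -731358*(-1/116370) = 40631/6465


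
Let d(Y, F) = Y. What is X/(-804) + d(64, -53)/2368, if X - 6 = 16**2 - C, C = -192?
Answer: -7997/14874 ≈ -0.53765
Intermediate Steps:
X = 454 (X = 6 + (16**2 - 1*(-192)) = 6 + (256 + 192) = 6 + 448 = 454)
X/(-804) + d(64, -53)/2368 = 454/(-804) + 64/2368 = 454*(-1/804) + 64*(1/2368) = -227/402 + 1/37 = -7997/14874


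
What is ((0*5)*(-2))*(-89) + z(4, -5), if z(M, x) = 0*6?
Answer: 0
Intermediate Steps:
z(M, x) = 0
((0*5)*(-2))*(-89) + z(4, -5) = ((0*5)*(-2))*(-89) + 0 = (0*(-2))*(-89) + 0 = 0*(-89) + 0 = 0 + 0 = 0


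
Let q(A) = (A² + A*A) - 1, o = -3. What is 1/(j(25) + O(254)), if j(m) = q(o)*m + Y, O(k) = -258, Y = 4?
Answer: 1/171 ≈ 0.0058480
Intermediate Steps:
q(A) = -1 + 2*A² (q(A) = (A² + A²) - 1 = 2*A² - 1 = -1 + 2*A²)
j(m) = 4 + 17*m (j(m) = (-1 + 2*(-3)²)*m + 4 = (-1 + 2*9)*m + 4 = (-1 + 18)*m + 4 = 17*m + 4 = 4 + 17*m)
1/(j(25) + O(254)) = 1/((4 + 17*25) - 258) = 1/((4 + 425) - 258) = 1/(429 - 258) = 1/171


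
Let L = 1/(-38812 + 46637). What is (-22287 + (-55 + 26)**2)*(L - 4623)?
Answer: 775808492404/7825 ≈ 9.9145e+7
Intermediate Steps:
L = 1/7825 ≈ 0.00012780
(-22287 + (-55 + 26)**2)*(L - 4623) = (-22287 + (-55 + 26)**2)*(1/7825 - 4623) = (-22287 + (-29)**2)*(-36174974/7825) = (-22287 + 841)*(-36174974/7825) = -21446*(-36174974/7825) = 775808492404/7825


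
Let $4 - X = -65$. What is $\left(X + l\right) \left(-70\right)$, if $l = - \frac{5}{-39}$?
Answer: $- \frac{188720}{39} \approx -4839.0$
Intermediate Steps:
$X = 69$ ($X = 4 - -65 = 4 + 65 = 69$)
$l = \frac{5}{39}$ ($l = \left(-5\right) \left(- \frac{1}{39}\right) = \frac{5}{39} \approx 0.12821$)
$\left(X + l\right) \left(-70\right) = \left(69 + \frac{5}{39}\right) \left(-70\right) = \frac{2696}{39} \left(-70\right) = - \frac{188720}{39}$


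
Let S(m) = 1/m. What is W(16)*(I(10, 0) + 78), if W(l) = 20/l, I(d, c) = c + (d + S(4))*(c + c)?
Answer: 195/2 ≈ 97.500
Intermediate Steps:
I(d, c) = c + 2*c*(¼ + d) (I(d, c) = c + (d + 1/4)*(c + c) = c + (d + ¼)*(2*c) = c + (¼ + d)*(2*c) = c + 2*c*(¼ + d))
W(16)*(I(10, 0) + 78) = (20/16)*((½)*0*(3 + 4*10) + 78) = (20*(1/16))*((½)*0*(3 + 40) + 78) = 5*((½)*0*43 + 78)/4 = 5*(0 + 78)/4 = (5/4)*78 = 195/2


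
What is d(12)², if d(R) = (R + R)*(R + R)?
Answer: 331776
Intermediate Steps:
d(R) = 4*R² (d(R) = (2*R)*(2*R) = 4*R²)
d(12)² = (4*12²)² = (4*144)² = 576² = 331776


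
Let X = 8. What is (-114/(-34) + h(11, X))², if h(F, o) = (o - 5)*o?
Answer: 216225/289 ≈ 748.18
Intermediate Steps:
h(F, o) = o*(-5 + o) (h(F, o) = (-5 + o)*o = o*(-5 + o))
(-114/(-34) + h(11, X))² = (-114/(-34) + 8*(-5 + 8))² = (-114*(-1/34) + 8*3)² = (57/17 + 24)² = (465/17)² = 216225/289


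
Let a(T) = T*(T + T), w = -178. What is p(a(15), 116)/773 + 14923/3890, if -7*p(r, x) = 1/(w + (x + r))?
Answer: 15665178537/4083465260 ≈ 3.8362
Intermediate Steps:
a(T) = 2*T**2 (a(T) = T*(2*T) = 2*T**2)
p(r, x) = -1/(7*(-178 + r + x)) (p(r, x) = -1/(7*(-178 + (x + r))) = -1/(7*(-178 + (r + x))) = -1/(7*(-178 + r + x)))
p(a(15), 116)/773 + 14923/3890 = -1/(-1246 + 7*(2*15**2) + 7*116)/773 + 14923/3890 = -1/(-1246 + 7*(2*225) + 812)*(1/773) + 14923*(1/3890) = -1/(-1246 + 7*450 + 812)*(1/773) + 14923/3890 = -1/(-1246 + 3150 + 812)*(1/773) + 14923/3890 = -1/2716*(1/773) + 14923/3890 = -1*1/2716*(1/773) + 14923/3890 = -1/2716*1/773 + 14923/3890 = -1/2099468 + 14923/3890 = 15665178537/4083465260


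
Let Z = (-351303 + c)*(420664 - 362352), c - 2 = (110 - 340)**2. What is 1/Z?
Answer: -1/17400359112 ≈ -5.7470e-11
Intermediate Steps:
c = 52902 (c = 2 + (110 - 340)**2 = 2 + (-230)**2 = 2 + 52900 = 52902)
Z = -17400359112 (Z = (-351303 + 52902)*(420664 - 362352) = -298401*58312 = -17400359112)
1/Z = 1/(-17400359112) = -1/17400359112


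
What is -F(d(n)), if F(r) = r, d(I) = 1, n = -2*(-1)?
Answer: -1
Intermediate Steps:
n = 2
-F(d(n)) = -1*1 = -1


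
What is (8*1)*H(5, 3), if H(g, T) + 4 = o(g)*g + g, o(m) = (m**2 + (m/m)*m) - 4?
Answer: 1048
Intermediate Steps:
o(m) = -4 + m + m**2 (o(m) = (m**2 + 1*m) - 4 = (m**2 + m) - 4 = (m + m**2) - 4 = -4 + m + m**2)
H(g, T) = -4 + g + g*(-4 + g + g**2) (H(g, T) = -4 + ((-4 + g + g**2)*g + g) = -4 + (g*(-4 + g + g**2) + g) = -4 + (g + g*(-4 + g + g**2)) = -4 + g + g*(-4 + g + g**2))
(8*1)*H(5, 3) = (8*1)*(-4 + 5 + 5*(-4 + 5 + 5**2)) = 8*(-4 + 5 + 5*(-4 + 5 + 25)) = 8*(-4 + 5 + 5*26) = 8*(-4 + 5 + 130) = 8*131 = 1048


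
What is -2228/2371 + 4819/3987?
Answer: 2542813/9453177 ≈ 0.26899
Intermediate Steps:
-2228/2371 + 4819/3987 = 2542813/9453177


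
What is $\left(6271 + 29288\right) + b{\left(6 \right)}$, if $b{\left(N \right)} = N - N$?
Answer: $35559$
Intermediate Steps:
$b{\left(N \right)} = 0$
$\left(6271 + 29288\right) + b{\left(6 \right)} = \left(6271 + 29288\right) + 0 = 35559 + 0 = 35559$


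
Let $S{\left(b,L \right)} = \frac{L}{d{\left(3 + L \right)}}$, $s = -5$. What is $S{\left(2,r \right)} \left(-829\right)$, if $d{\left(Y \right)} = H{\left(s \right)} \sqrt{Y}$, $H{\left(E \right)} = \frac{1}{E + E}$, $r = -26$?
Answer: $\frac{215540 i \sqrt{23}}{23} \approx 44943.0 i$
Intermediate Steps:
$H{\left(E \right)} = \frac{1}{2 E}$
$d{\left(Y \right)} = - \frac{\sqrt{Y}}{10}$ ($d{\left(Y \right)} = \frac{1}{2 \left(-5\right)} \sqrt{Y} = \frac{1}{2} \left(- \frac{1}{5}\right) \sqrt{Y} = - \frac{\sqrt{Y}}{10}$)
$S{\left(b,L \right)} = - \frac{10 L}{\sqrt{3 + L}}$ ($S{\left(b,L \right)} = \frac{L}{\left(- \frac{1}{10}\right) \sqrt{3 + L}} = L \left(- \frac{10}{\sqrt{3 + L}}\right) = - \frac{10 L}{\sqrt{3 + L}}$)
$S{\left(2,r \right)} \left(-829\right) = \left(-10\right) \left(-26\right) \frac{1}{\sqrt{3 - 26}} \left(-829\right) = \left(-10\right) \left(-26\right) \frac{1}{\sqrt{-23}} \left(-829\right) = \left(-10\right) \left(-26\right) \left(- \frac{i \sqrt{23}}{23}\right) \left(-829\right) = - \frac{260 i \sqrt{23}}{23} \left(-829\right) = \frac{215540 i \sqrt{23}}{23}$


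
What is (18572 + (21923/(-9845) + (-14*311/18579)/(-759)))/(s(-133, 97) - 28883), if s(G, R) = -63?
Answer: -234365538339397/365321896644870 ≈ -0.64153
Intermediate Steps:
(18572 + (21923/(-9845) + (-14*311/18579)/(-759)))/(s(-133, 97) - 28883) = (18572 + (21923/(-9845) + (-14*311/18579)/(-759)))/(-63 - 28883) = (18572 + (21923*(-1/9845) - 4354*1/18579*(-1/759)))/(-28946) = (18572 + (-1993/895 - 4354/18579*(-1/759)))*(-1/28946) = (18572 + (-1993/895 + 4354/14101461))*(-1/28946) = (18572 - 28100314943/12620807595)*(-1/28946) = (234365538339397/12620807595)*(-1/28946) = -234365538339397/365321896644870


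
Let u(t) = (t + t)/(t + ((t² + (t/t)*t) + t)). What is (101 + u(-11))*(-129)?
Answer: -51987/4 ≈ -12997.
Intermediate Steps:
u(t) = 2*t/(t² + 3*t) (u(t) = (2*t)/(t + ((t² + 1*t) + t)) = (2*t)/(t + ((t² + t) + t)) = (2*t)/(t + ((t + t²) + t)) = (2*t)/(t + (t² + 2*t)) = (2*t)/(t² + 3*t) = 2*t/(t² + 3*t))
(101 + u(-11))*(-129) = (101 + 2/(3 - 11))*(-129) = (101 + 2/(-8))*(-129) = (101 + 2*(-⅛))*(-129) = (101 - ¼)*(-129) = (403/4)*(-129) = -51987/4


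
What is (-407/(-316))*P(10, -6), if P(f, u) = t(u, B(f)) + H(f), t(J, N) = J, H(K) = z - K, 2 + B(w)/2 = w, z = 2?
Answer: -2849/158 ≈ -18.032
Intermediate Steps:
B(w) = -4 + 2*w
H(K) = 2 - K
P(f, u) = 2 + u - f (P(f, u) = u + (2 - f) = 2 + u - f)
(-407/(-316))*P(10, -6) = (-407/(-316))*(2 - 6 - 1*10) = (-407*(-1/316))*(2 - 6 - 10) = (407/316)*(-14) = -2849/158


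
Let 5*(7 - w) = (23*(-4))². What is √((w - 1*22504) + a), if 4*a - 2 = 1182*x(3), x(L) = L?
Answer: 3*I*√64730/5 ≈ 152.65*I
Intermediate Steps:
w = -8429/5 (w = 7 - (23*(-4))²/5 = 7 - ⅕*(-92)² = 7 - ⅕*8464 = 7 - 8464/5 = -8429/5 ≈ -1685.8)
a = 887 (a = ½ + (1182*3)/4 = ½ + (¼)*3546 = ½ + 1773/2 = 887)
√((w - 1*22504) + a) = √((-8429/5 - 1*22504) + 887) = √((-8429/5 - 22504) + 887) = √(-120949/5 + 887) = √(-116514/5) = 3*I*√64730/5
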